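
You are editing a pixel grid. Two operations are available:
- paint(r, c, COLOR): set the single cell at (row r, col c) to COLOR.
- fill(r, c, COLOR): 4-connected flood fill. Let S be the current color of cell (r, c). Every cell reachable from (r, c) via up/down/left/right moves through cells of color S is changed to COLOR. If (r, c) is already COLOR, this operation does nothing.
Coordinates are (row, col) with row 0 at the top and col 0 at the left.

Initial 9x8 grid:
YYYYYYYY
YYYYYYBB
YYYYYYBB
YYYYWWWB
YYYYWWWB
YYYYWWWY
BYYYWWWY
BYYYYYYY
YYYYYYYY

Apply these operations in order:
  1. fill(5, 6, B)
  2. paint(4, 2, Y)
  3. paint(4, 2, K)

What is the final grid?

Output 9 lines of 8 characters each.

Answer: YYYYYYYY
YYYYYYBB
YYYYYYBB
YYYYBBBB
YYKYBBBB
YYYYBBBY
BYYYBBBY
BYYYYYYY
YYYYYYYY

Derivation:
After op 1 fill(5,6,B) [12 cells changed]:
YYYYYYYY
YYYYYYBB
YYYYYYBB
YYYYBBBB
YYYYBBBB
YYYYBBBY
BYYYBBBY
BYYYYYYY
YYYYYYYY
After op 2 paint(4,2,Y):
YYYYYYYY
YYYYYYBB
YYYYYYBB
YYYYBBBB
YYYYBBBB
YYYYBBBY
BYYYBBBY
BYYYYYYY
YYYYYYYY
After op 3 paint(4,2,K):
YYYYYYYY
YYYYYYBB
YYYYYYBB
YYYYBBBB
YYKYBBBB
YYYYBBBY
BYYYBBBY
BYYYYYYY
YYYYYYYY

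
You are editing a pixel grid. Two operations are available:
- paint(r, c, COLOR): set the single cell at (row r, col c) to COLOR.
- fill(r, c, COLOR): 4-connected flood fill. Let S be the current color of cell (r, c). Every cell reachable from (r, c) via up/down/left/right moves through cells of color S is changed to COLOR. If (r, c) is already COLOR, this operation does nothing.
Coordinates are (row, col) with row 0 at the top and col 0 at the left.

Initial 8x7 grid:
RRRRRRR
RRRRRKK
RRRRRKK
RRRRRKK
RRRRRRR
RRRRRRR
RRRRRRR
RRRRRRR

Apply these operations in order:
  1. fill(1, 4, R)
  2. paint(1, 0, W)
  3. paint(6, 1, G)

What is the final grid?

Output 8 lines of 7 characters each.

After op 1 fill(1,4,R) [0 cells changed]:
RRRRRRR
RRRRRKK
RRRRRKK
RRRRRKK
RRRRRRR
RRRRRRR
RRRRRRR
RRRRRRR
After op 2 paint(1,0,W):
RRRRRRR
WRRRRKK
RRRRRKK
RRRRRKK
RRRRRRR
RRRRRRR
RRRRRRR
RRRRRRR
After op 3 paint(6,1,G):
RRRRRRR
WRRRRKK
RRRRRKK
RRRRRKK
RRRRRRR
RRRRRRR
RGRRRRR
RRRRRRR

Answer: RRRRRRR
WRRRRKK
RRRRRKK
RRRRRKK
RRRRRRR
RRRRRRR
RGRRRRR
RRRRRRR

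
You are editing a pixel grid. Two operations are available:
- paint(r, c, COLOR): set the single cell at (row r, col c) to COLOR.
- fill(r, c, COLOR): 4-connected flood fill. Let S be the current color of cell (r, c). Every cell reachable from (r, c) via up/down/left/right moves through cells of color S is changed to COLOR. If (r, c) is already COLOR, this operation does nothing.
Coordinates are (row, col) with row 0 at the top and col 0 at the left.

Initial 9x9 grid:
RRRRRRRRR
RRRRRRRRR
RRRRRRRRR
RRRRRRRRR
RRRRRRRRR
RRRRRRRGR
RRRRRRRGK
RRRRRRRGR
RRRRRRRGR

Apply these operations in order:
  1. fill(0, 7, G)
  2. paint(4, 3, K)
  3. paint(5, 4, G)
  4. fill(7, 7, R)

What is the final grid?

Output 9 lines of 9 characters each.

After op 1 fill(0,7,G) [74 cells changed]:
GGGGGGGGG
GGGGGGGGG
GGGGGGGGG
GGGGGGGGG
GGGGGGGGG
GGGGGGGGG
GGGGGGGGK
GGGGGGGGR
GGGGGGGGR
After op 2 paint(4,3,K):
GGGGGGGGG
GGGGGGGGG
GGGGGGGGG
GGGGGGGGG
GGGKGGGGG
GGGGGGGGG
GGGGGGGGK
GGGGGGGGR
GGGGGGGGR
After op 3 paint(5,4,G):
GGGGGGGGG
GGGGGGGGG
GGGGGGGGG
GGGGGGGGG
GGGKGGGGG
GGGGGGGGG
GGGGGGGGK
GGGGGGGGR
GGGGGGGGR
After op 4 fill(7,7,R) [77 cells changed]:
RRRRRRRRR
RRRRRRRRR
RRRRRRRRR
RRRRRRRRR
RRRKRRRRR
RRRRRRRRR
RRRRRRRRK
RRRRRRRRR
RRRRRRRRR

Answer: RRRRRRRRR
RRRRRRRRR
RRRRRRRRR
RRRRRRRRR
RRRKRRRRR
RRRRRRRRR
RRRRRRRRK
RRRRRRRRR
RRRRRRRRR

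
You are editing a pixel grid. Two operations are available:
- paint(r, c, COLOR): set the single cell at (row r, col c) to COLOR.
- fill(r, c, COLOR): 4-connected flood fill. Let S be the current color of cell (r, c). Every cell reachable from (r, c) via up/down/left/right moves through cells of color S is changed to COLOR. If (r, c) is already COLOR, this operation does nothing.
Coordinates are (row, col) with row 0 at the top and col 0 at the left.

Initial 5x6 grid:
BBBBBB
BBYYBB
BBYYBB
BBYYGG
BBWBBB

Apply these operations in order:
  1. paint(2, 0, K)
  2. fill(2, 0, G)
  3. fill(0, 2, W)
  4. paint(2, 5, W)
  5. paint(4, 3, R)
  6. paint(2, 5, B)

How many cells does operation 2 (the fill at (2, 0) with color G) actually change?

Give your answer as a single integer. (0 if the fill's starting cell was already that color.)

Answer: 1

Derivation:
After op 1 paint(2,0,K):
BBBBBB
BBYYBB
KBYYBB
BBYYGG
BBWBBB
After op 2 fill(2,0,G) [1 cells changed]:
BBBBBB
BBYYBB
GBYYBB
BBYYGG
BBWBBB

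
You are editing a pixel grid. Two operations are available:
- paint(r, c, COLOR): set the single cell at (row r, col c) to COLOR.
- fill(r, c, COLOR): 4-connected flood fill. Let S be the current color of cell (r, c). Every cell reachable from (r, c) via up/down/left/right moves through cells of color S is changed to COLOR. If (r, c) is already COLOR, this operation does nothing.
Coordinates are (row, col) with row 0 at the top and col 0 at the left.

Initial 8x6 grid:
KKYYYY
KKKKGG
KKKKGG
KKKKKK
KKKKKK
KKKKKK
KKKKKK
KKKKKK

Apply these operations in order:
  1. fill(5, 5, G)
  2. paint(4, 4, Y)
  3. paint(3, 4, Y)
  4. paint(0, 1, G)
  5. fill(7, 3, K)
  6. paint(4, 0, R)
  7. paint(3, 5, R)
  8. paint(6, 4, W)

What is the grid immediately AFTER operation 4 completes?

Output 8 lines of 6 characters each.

Answer: GGYYYY
GGGGGG
GGGGGG
GGGGYG
GGGGYG
GGGGGG
GGGGGG
GGGGGG

Derivation:
After op 1 fill(5,5,G) [40 cells changed]:
GGYYYY
GGGGGG
GGGGGG
GGGGGG
GGGGGG
GGGGGG
GGGGGG
GGGGGG
After op 2 paint(4,4,Y):
GGYYYY
GGGGGG
GGGGGG
GGGGGG
GGGGYG
GGGGGG
GGGGGG
GGGGGG
After op 3 paint(3,4,Y):
GGYYYY
GGGGGG
GGGGGG
GGGGYG
GGGGYG
GGGGGG
GGGGGG
GGGGGG
After op 4 paint(0,1,G):
GGYYYY
GGGGGG
GGGGGG
GGGGYG
GGGGYG
GGGGGG
GGGGGG
GGGGGG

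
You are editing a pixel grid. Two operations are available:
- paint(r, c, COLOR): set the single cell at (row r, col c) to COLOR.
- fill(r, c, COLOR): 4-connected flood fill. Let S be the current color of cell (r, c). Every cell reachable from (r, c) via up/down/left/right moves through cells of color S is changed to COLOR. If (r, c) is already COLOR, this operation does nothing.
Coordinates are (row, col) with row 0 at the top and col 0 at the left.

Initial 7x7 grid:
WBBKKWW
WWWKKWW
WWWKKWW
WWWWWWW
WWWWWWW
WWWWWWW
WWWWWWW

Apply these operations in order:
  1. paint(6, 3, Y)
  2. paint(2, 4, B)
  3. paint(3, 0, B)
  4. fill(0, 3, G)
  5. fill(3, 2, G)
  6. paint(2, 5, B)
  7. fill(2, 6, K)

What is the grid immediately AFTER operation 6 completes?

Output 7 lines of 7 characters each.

After op 1 paint(6,3,Y):
WBBKKWW
WWWKKWW
WWWKKWW
WWWWWWW
WWWWWWW
WWWWWWW
WWWYWWW
After op 2 paint(2,4,B):
WBBKKWW
WWWKKWW
WWWKBWW
WWWWWWW
WWWWWWW
WWWWWWW
WWWYWWW
After op 3 paint(3,0,B):
WBBKKWW
WWWKKWW
WWWKBWW
BWWWWWW
WWWWWWW
WWWWWWW
WWWYWWW
After op 4 fill(0,3,G) [5 cells changed]:
WBBGGWW
WWWGGWW
WWWGBWW
BWWWWWW
WWWWWWW
WWWWWWW
WWWYWWW
After op 5 fill(3,2,G) [39 cells changed]:
GBBGGGG
GGGGGGG
GGGGBGG
BGGGGGG
GGGGGGG
GGGGGGG
GGGYGGG
After op 6 paint(2,5,B):
GBBGGGG
GGGGGGG
GGGGBBG
BGGGGGG
GGGGGGG
GGGGGGG
GGGYGGG

Answer: GBBGGGG
GGGGGGG
GGGGBBG
BGGGGGG
GGGGGGG
GGGGGGG
GGGYGGG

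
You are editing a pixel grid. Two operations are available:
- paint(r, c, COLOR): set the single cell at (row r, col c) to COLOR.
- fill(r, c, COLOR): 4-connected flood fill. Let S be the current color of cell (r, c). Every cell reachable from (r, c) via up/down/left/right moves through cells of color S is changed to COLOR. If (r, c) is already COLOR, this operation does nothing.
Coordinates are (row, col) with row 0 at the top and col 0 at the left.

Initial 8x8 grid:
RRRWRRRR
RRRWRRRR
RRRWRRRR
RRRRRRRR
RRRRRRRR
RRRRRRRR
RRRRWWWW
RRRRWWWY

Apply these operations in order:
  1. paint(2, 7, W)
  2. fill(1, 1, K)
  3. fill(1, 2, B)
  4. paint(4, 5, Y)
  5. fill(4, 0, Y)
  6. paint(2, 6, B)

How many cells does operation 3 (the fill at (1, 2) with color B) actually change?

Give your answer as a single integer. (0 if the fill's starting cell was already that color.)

Answer: 52

Derivation:
After op 1 paint(2,7,W):
RRRWRRRR
RRRWRRRR
RRRWRRRW
RRRRRRRR
RRRRRRRR
RRRRRRRR
RRRRWWWW
RRRRWWWY
After op 2 fill(1,1,K) [52 cells changed]:
KKKWKKKK
KKKWKKKK
KKKWKKKW
KKKKKKKK
KKKKKKKK
KKKKKKKK
KKKKWWWW
KKKKWWWY
After op 3 fill(1,2,B) [52 cells changed]:
BBBWBBBB
BBBWBBBB
BBBWBBBW
BBBBBBBB
BBBBBBBB
BBBBBBBB
BBBBWWWW
BBBBWWWY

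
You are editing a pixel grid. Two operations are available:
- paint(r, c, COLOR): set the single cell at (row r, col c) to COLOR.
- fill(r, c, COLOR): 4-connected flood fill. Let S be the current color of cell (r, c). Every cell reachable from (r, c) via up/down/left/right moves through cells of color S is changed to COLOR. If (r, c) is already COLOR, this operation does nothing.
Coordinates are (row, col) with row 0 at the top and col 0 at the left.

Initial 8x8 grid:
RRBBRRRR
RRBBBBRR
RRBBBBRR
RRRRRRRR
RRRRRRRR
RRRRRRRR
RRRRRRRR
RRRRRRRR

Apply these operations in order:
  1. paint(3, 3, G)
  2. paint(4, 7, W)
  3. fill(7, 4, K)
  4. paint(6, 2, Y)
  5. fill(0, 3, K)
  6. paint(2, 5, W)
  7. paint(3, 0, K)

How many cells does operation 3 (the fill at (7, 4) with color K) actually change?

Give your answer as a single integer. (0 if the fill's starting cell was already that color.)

After op 1 paint(3,3,G):
RRBBRRRR
RRBBBBRR
RRBBBBRR
RRRGRRRR
RRRRRRRR
RRRRRRRR
RRRRRRRR
RRRRRRRR
After op 2 paint(4,7,W):
RRBBRRRR
RRBBBBRR
RRBBBBRR
RRRGRRRR
RRRRRRRW
RRRRRRRR
RRRRRRRR
RRRRRRRR
After op 3 fill(7,4,K) [52 cells changed]:
KKBBKKKK
KKBBBBKK
KKBBBBKK
KKKGKKKK
KKKKKKKW
KKKKKKKK
KKKKKKKK
KKKKKKKK

Answer: 52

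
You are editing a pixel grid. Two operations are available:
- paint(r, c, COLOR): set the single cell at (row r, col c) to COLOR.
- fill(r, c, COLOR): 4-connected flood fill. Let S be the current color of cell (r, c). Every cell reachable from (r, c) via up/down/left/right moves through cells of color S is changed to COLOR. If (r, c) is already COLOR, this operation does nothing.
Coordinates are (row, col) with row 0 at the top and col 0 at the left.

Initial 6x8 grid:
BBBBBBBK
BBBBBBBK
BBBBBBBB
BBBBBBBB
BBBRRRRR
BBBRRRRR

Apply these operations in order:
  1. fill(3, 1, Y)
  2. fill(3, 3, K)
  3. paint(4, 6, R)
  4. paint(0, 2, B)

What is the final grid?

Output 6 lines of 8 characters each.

Answer: KKBKKKKK
KKKKKKKK
KKKKKKKK
KKKKKKKK
KKKRRRRR
KKKRRRRR

Derivation:
After op 1 fill(3,1,Y) [36 cells changed]:
YYYYYYYK
YYYYYYYK
YYYYYYYY
YYYYYYYY
YYYRRRRR
YYYRRRRR
After op 2 fill(3,3,K) [36 cells changed]:
KKKKKKKK
KKKKKKKK
KKKKKKKK
KKKKKKKK
KKKRRRRR
KKKRRRRR
After op 3 paint(4,6,R):
KKKKKKKK
KKKKKKKK
KKKKKKKK
KKKKKKKK
KKKRRRRR
KKKRRRRR
After op 4 paint(0,2,B):
KKBKKKKK
KKKKKKKK
KKKKKKKK
KKKKKKKK
KKKRRRRR
KKKRRRRR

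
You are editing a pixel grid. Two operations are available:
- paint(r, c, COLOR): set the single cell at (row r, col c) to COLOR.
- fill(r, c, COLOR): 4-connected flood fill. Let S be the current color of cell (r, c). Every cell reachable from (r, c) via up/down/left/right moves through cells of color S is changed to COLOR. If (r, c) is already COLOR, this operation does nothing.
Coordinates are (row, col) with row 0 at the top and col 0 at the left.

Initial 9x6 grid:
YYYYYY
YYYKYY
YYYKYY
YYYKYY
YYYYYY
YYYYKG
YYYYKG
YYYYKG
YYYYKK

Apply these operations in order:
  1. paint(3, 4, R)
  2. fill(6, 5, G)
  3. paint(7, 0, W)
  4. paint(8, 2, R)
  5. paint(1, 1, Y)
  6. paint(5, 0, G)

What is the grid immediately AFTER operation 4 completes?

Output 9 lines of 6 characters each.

After op 1 paint(3,4,R):
YYYYYY
YYYKYY
YYYKYY
YYYKRY
YYYYYY
YYYYKG
YYYYKG
YYYYKG
YYYYKK
After op 2 fill(6,5,G) [0 cells changed]:
YYYYYY
YYYKYY
YYYKYY
YYYKRY
YYYYYY
YYYYKG
YYYYKG
YYYYKG
YYYYKK
After op 3 paint(7,0,W):
YYYYYY
YYYKYY
YYYKYY
YYYKRY
YYYYYY
YYYYKG
YYYYKG
WYYYKG
YYYYKK
After op 4 paint(8,2,R):
YYYYYY
YYYKYY
YYYKYY
YYYKRY
YYYYYY
YYYYKG
YYYYKG
WYYYKG
YYRYKK

Answer: YYYYYY
YYYKYY
YYYKYY
YYYKRY
YYYYYY
YYYYKG
YYYYKG
WYYYKG
YYRYKK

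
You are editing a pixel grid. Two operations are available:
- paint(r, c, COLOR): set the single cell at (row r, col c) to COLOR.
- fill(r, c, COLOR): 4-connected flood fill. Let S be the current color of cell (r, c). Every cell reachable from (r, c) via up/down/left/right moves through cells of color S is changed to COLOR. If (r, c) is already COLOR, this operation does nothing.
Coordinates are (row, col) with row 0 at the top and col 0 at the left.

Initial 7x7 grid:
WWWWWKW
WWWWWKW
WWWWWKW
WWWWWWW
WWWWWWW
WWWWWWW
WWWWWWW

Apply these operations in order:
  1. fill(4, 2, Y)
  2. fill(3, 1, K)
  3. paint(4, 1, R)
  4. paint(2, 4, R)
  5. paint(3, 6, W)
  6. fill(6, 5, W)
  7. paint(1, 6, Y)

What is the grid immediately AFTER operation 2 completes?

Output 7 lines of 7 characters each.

After op 1 fill(4,2,Y) [46 cells changed]:
YYYYYKY
YYYYYKY
YYYYYKY
YYYYYYY
YYYYYYY
YYYYYYY
YYYYYYY
After op 2 fill(3,1,K) [46 cells changed]:
KKKKKKK
KKKKKKK
KKKKKKK
KKKKKKK
KKKKKKK
KKKKKKK
KKKKKKK

Answer: KKKKKKK
KKKKKKK
KKKKKKK
KKKKKKK
KKKKKKK
KKKKKKK
KKKKKKK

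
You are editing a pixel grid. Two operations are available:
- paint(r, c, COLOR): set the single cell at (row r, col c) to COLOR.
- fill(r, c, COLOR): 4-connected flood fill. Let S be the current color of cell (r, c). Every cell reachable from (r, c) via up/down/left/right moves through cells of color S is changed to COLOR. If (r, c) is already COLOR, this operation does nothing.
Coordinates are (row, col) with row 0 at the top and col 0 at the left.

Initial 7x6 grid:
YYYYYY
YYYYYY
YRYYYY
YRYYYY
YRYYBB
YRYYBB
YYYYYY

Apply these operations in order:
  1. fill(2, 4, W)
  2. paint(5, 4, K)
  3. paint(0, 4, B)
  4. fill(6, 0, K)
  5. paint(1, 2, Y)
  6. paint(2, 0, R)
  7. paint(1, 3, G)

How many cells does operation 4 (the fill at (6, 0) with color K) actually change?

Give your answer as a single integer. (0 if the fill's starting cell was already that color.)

After op 1 fill(2,4,W) [34 cells changed]:
WWWWWW
WWWWWW
WRWWWW
WRWWWW
WRWWBB
WRWWBB
WWWWWW
After op 2 paint(5,4,K):
WWWWWW
WWWWWW
WRWWWW
WRWWWW
WRWWBB
WRWWKB
WWWWWW
After op 3 paint(0,4,B):
WWWWBW
WWWWWW
WRWWWW
WRWWWW
WRWWBB
WRWWKB
WWWWWW
After op 4 fill(6,0,K) [33 cells changed]:
KKKKBK
KKKKKK
KRKKKK
KRKKKK
KRKKBB
KRKKKB
KKKKKK

Answer: 33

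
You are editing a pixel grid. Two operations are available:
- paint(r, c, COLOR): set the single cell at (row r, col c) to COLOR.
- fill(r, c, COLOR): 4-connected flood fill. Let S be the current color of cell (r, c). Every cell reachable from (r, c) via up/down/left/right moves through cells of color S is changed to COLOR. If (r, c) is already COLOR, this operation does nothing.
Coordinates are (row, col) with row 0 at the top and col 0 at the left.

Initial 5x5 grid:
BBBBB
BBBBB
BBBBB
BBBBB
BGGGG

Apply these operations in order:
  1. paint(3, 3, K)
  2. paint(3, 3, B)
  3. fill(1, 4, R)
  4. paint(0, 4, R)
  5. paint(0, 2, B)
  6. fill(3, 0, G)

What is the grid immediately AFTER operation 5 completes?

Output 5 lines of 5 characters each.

After op 1 paint(3,3,K):
BBBBB
BBBBB
BBBBB
BBBKB
BGGGG
After op 2 paint(3,3,B):
BBBBB
BBBBB
BBBBB
BBBBB
BGGGG
After op 3 fill(1,4,R) [21 cells changed]:
RRRRR
RRRRR
RRRRR
RRRRR
RGGGG
After op 4 paint(0,4,R):
RRRRR
RRRRR
RRRRR
RRRRR
RGGGG
After op 5 paint(0,2,B):
RRBRR
RRRRR
RRRRR
RRRRR
RGGGG

Answer: RRBRR
RRRRR
RRRRR
RRRRR
RGGGG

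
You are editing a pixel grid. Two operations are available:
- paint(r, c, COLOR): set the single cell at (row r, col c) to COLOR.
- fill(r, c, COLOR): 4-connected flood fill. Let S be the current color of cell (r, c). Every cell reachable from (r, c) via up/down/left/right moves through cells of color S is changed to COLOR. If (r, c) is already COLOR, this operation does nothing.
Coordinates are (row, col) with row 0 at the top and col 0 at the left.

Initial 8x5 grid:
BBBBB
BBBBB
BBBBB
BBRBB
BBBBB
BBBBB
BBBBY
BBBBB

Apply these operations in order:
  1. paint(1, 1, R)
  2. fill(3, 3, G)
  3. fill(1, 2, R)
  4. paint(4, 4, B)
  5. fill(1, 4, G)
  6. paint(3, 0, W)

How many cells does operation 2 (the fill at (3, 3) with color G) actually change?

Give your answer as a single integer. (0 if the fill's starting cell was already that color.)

Answer: 37

Derivation:
After op 1 paint(1,1,R):
BBBBB
BRBBB
BBBBB
BBRBB
BBBBB
BBBBB
BBBBY
BBBBB
After op 2 fill(3,3,G) [37 cells changed]:
GGGGG
GRGGG
GGGGG
GGRGG
GGGGG
GGGGG
GGGGY
GGGGG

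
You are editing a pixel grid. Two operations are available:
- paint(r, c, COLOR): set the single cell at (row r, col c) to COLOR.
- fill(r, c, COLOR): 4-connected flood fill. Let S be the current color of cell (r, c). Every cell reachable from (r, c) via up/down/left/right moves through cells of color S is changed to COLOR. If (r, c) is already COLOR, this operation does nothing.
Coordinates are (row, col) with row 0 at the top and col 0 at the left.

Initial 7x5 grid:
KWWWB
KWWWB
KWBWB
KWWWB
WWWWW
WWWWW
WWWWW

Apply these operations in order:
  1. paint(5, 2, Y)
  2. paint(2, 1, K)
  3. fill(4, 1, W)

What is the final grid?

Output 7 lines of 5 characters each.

Answer: KWWWB
KWWWB
KKBWB
KWWWB
WWWWW
WWYWW
WWWWW

Derivation:
After op 1 paint(5,2,Y):
KWWWB
KWWWB
KWBWB
KWWWB
WWWWW
WWYWW
WWWWW
After op 2 paint(2,1,K):
KWWWB
KWWWB
KKBWB
KWWWB
WWWWW
WWYWW
WWWWW
After op 3 fill(4,1,W) [0 cells changed]:
KWWWB
KWWWB
KKBWB
KWWWB
WWWWW
WWYWW
WWWWW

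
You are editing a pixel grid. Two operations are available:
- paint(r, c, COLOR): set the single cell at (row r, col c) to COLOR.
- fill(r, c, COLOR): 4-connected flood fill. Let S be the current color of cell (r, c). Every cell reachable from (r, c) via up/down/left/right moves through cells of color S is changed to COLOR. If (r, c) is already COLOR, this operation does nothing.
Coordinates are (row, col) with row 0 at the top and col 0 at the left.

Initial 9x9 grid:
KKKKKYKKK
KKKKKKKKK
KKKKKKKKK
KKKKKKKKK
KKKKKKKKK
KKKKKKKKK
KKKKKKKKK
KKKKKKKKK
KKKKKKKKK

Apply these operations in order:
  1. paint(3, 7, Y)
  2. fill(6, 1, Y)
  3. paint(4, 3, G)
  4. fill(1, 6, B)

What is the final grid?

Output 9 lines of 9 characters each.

After op 1 paint(3,7,Y):
KKKKKYKKK
KKKKKKKKK
KKKKKKKKK
KKKKKKKYK
KKKKKKKKK
KKKKKKKKK
KKKKKKKKK
KKKKKKKKK
KKKKKKKKK
After op 2 fill(6,1,Y) [79 cells changed]:
YYYYYYYYY
YYYYYYYYY
YYYYYYYYY
YYYYYYYYY
YYYYYYYYY
YYYYYYYYY
YYYYYYYYY
YYYYYYYYY
YYYYYYYYY
After op 3 paint(4,3,G):
YYYYYYYYY
YYYYYYYYY
YYYYYYYYY
YYYYYYYYY
YYYGYYYYY
YYYYYYYYY
YYYYYYYYY
YYYYYYYYY
YYYYYYYYY
After op 4 fill(1,6,B) [80 cells changed]:
BBBBBBBBB
BBBBBBBBB
BBBBBBBBB
BBBBBBBBB
BBBGBBBBB
BBBBBBBBB
BBBBBBBBB
BBBBBBBBB
BBBBBBBBB

Answer: BBBBBBBBB
BBBBBBBBB
BBBBBBBBB
BBBBBBBBB
BBBGBBBBB
BBBBBBBBB
BBBBBBBBB
BBBBBBBBB
BBBBBBBBB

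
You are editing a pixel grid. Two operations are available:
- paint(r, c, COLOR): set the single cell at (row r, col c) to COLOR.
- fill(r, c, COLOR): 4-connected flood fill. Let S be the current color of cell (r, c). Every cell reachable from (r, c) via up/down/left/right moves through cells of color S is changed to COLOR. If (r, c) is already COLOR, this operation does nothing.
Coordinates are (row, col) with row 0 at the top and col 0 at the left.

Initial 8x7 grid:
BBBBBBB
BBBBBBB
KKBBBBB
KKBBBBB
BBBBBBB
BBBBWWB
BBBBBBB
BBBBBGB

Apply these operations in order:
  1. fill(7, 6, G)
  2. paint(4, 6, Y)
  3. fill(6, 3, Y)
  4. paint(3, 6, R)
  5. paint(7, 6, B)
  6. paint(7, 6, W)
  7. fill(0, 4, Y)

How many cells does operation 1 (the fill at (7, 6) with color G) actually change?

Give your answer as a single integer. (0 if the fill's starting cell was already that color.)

After op 1 fill(7,6,G) [49 cells changed]:
GGGGGGG
GGGGGGG
KKGGGGG
KKGGGGG
GGGGGGG
GGGGWWG
GGGGGGG
GGGGGGG

Answer: 49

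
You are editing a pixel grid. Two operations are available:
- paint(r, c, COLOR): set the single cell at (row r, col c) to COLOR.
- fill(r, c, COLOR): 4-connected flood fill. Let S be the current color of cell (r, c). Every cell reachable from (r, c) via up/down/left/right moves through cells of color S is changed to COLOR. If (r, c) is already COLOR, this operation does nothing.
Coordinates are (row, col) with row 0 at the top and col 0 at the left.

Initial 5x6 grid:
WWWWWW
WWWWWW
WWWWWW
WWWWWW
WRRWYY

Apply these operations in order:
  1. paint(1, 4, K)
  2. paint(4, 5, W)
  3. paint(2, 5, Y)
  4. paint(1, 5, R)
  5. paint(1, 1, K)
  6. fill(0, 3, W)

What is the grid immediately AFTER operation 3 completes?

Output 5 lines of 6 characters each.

After op 1 paint(1,4,K):
WWWWWW
WWWWKW
WWWWWW
WWWWWW
WRRWYY
After op 2 paint(4,5,W):
WWWWWW
WWWWKW
WWWWWW
WWWWWW
WRRWYW
After op 3 paint(2,5,Y):
WWWWWW
WWWWKW
WWWWWY
WWWWWW
WRRWYW

Answer: WWWWWW
WWWWKW
WWWWWY
WWWWWW
WRRWYW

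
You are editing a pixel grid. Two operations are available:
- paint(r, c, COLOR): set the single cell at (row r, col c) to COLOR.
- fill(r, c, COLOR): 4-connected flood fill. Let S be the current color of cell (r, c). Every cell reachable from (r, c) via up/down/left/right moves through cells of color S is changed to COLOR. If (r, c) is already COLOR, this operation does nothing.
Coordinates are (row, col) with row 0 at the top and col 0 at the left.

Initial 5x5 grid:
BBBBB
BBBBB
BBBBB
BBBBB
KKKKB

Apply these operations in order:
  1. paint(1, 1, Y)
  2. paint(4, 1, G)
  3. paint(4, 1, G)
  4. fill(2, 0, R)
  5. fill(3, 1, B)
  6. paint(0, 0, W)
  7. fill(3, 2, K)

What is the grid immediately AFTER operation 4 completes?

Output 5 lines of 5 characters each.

After op 1 paint(1,1,Y):
BBBBB
BYBBB
BBBBB
BBBBB
KKKKB
After op 2 paint(4,1,G):
BBBBB
BYBBB
BBBBB
BBBBB
KGKKB
After op 3 paint(4,1,G):
BBBBB
BYBBB
BBBBB
BBBBB
KGKKB
After op 4 fill(2,0,R) [20 cells changed]:
RRRRR
RYRRR
RRRRR
RRRRR
KGKKR

Answer: RRRRR
RYRRR
RRRRR
RRRRR
KGKKR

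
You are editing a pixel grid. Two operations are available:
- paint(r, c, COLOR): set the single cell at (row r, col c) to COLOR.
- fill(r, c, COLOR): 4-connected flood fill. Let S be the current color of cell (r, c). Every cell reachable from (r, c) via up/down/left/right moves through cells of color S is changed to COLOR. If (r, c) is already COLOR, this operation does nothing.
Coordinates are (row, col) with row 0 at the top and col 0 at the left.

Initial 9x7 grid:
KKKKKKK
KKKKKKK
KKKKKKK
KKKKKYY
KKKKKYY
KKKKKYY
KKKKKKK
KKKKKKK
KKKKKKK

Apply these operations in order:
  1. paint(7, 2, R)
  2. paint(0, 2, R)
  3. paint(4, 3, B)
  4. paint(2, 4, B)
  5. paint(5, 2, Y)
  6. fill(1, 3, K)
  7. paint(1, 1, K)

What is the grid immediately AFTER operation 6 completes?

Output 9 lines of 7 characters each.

After op 1 paint(7,2,R):
KKKKKKK
KKKKKKK
KKKKKKK
KKKKKYY
KKKKKYY
KKKKKYY
KKKKKKK
KKRKKKK
KKKKKKK
After op 2 paint(0,2,R):
KKRKKKK
KKKKKKK
KKKKKKK
KKKKKYY
KKKKKYY
KKKKKYY
KKKKKKK
KKRKKKK
KKKKKKK
After op 3 paint(4,3,B):
KKRKKKK
KKKKKKK
KKKKKKK
KKKKKYY
KKKBKYY
KKKKKYY
KKKKKKK
KKRKKKK
KKKKKKK
After op 4 paint(2,4,B):
KKRKKKK
KKKKKKK
KKKKBKK
KKKKKYY
KKKBKYY
KKKKKYY
KKKKKKK
KKRKKKK
KKKKKKK
After op 5 paint(5,2,Y):
KKRKKKK
KKKKKKK
KKKKBKK
KKKKKYY
KKKBKYY
KKYKKYY
KKKKKKK
KKRKKKK
KKKKKKK
After op 6 fill(1,3,K) [0 cells changed]:
KKRKKKK
KKKKKKK
KKKKBKK
KKKKKYY
KKKBKYY
KKYKKYY
KKKKKKK
KKRKKKK
KKKKKKK

Answer: KKRKKKK
KKKKKKK
KKKKBKK
KKKKKYY
KKKBKYY
KKYKKYY
KKKKKKK
KKRKKKK
KKKKKKK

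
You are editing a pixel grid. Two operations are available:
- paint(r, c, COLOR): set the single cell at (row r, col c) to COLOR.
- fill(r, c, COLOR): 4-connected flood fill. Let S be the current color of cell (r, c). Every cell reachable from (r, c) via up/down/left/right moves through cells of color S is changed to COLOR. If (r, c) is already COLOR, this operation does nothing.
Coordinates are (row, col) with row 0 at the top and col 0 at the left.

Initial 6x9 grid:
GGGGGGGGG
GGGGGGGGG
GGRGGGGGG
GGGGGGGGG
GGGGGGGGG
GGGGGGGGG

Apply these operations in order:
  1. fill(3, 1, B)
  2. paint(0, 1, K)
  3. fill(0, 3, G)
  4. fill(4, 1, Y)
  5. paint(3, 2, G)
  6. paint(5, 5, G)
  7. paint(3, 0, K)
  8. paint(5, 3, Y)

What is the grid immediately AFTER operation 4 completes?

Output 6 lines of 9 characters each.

After op 1 fill(3,1,B) [53 cells changed]:
BBBBBBBBB
BBBBBBBBB
BBRBBBBBB
BBBBBBBBB
BBBBBBBBB
BBBBBBBBB
After op 2 paint(0,1,K):
BKBBBBBBB
BBBBBBBBB
BBRBBBBBB
BBBBBBBBB
BBBBBBBBB
BBBBBBBBB
After op 3 fill(0,3,G) [52 cells changed]:
GKGGGGGGG
GGGGGGGGG
GGRGGGGGG
GGGGGGGGG
GGGGGGGGG
GGGGGGGGG
After op 4 fill(4,1,Y) [52 cells changed]:
YKYYYYYYY
YYYYYYYYY
YYRYYYYYY
YYYYYYYYY
YYYYYYYYY
YYYYYYYYY

Answer: YKYYYYYYY
YYYYYYYYY
YYRYYYYYY
YYYYYYYYY
YYYYYYYYY
YYYYYYYYY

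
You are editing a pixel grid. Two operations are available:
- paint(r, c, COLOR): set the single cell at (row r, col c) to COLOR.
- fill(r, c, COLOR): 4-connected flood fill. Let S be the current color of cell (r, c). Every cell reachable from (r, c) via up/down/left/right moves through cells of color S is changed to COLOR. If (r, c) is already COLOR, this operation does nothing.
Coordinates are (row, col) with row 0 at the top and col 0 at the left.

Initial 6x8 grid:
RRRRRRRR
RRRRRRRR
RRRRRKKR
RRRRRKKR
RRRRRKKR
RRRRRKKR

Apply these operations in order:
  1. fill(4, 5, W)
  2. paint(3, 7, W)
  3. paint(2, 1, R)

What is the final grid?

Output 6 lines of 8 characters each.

After op 1 fill(4,5,W) [8 cells changed]:
RRRRRRRR
RRRRRRRR
RRRRRWWR
RRRRRWWR
RRRRRWWR
RRRRRWWR
After op 2 paint(3,7,W):
RRRRRRRR
RRRRRRRR
RRRRRWWR
RRRRRWWW
RRRRRWWR
RRRRRWWR
After op 3 paint(2,1,R):
RRRRRRRR
RRRRRRRR
RRRRRWWR
RRRRRWWW
RRRRRWWR
RRRRRWWR

Answer: RRRRRRRR
RRRRRRRR
RRRRRWWR
RRRRRWWW
RRRRRWWR
RRRRRWWR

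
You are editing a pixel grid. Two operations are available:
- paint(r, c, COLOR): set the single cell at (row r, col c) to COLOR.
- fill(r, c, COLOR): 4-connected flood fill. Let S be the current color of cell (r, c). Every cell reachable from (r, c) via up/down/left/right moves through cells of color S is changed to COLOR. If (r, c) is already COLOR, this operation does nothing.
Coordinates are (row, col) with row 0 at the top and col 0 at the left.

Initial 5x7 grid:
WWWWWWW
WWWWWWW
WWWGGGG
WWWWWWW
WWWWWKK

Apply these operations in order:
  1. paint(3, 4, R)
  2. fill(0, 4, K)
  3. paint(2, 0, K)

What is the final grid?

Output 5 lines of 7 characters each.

Answer: KKKKKKK
KKKKKKK
KKKGGGG
KKKKRWW
KKKKKKK

Derivation:
After op 1 paint(3,4,R):
WWWWWWW
WWWWWWW
WWWGGGG
WWWWRWW
WWWWWKK
After op 2 fill(0,4,K) [26 cells changed]:
KKKKKKK
KKKKKKK
KKKGGGG
KKKKRWW
KKKKKKK
After op 3 paint(2,0,K):
KKKKKKK
KKKKKKK
KKKGGGG
KKKKRWW
KKKKKKK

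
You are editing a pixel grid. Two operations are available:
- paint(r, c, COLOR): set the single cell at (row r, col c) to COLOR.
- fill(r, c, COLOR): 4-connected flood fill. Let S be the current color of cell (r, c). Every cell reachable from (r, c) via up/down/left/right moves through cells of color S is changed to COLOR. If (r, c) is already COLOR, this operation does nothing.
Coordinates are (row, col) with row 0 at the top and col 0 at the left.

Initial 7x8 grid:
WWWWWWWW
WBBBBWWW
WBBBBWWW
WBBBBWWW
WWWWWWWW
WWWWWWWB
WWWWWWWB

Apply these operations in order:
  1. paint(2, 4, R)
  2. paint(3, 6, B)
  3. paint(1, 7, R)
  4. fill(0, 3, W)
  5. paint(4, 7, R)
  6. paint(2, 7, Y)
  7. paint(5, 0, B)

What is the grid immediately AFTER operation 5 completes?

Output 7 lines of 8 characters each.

Answer: WWWWWWWW
WBBBBWWR
WBBBRWWW
WBBBBWBW
WWWWWWWR
WWWWWWWB
WWWWWWWB

Derivation:
After op 1 paint(2,4,R):
WWWWWWWW
WBBBBWWW
WBBBRWWW
WBBBBWWW
WWWWWWWW
WWWWWWWB
WWWWWWWB
After op 2 paint(3,6,B):
WWWWWWWW
WBBBBWWW
WBBBRWWW
WBBBBWBW
WWWWWWWW
WWWWWWWB
WWWWWWWB
After op 3 paint(1,7,R):
WWWWWWWW
WBBBBWWR
WBBBRWWW
WBBBBWBW
WWWWWWWW
WWWWWWWB
WWWWWWWB
After op 4 fill(0,3,W) [0 cells changed]:
WWWWWWWW
WBBBBWWR
WBBBRWWW
WBBBBWBW
WWWWWWWW
WWWWWWWB
WWWWWWWB
After op 5 paint(4,7,R):
WWWWWWWW
WBBBBWWR
WBBBRWWW
WBBBBWBW
WWWWWWWR
WWWWWWWB
WWWWWWWB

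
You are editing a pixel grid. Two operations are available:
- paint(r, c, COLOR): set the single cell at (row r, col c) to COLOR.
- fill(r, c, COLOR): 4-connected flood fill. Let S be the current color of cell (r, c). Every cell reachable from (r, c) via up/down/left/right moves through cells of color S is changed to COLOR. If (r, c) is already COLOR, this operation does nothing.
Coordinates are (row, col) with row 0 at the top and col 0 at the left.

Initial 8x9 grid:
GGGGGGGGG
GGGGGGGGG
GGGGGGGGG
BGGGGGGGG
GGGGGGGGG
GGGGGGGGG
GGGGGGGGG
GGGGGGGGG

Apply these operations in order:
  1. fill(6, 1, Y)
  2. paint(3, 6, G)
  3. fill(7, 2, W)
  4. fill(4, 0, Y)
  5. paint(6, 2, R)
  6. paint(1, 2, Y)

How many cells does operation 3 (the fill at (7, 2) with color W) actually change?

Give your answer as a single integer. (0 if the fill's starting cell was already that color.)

After op 1 fill(6,1,Y) [71 cells changed]:
YYYYYYYYY
YYYYYYYYY
YYYYYYYYY
BYYYYYYYY
YYYYYYYYY
YYYYYYYYY
YYYYYYYYY
YYYYYYYYY
After op 2 paint(3,6,G):
YYYYYYYYY
YYYYYYYYY
YYYYYYYYY
BYYYYYGYY
YYYYYYYYY
YYYYYYYYY
YYYYYYYYY
YYYYYYYYY
After op 3 fill(7,2,W) [70 cells changed]:
WWWWWWWWW
WWWWWWWWW
WWWWWWWWW
BWWWWWGWW
WWWWWWWWW
WWWWWWWWW
WWWWWWWWW
WWWWWWWWW

Answer: 70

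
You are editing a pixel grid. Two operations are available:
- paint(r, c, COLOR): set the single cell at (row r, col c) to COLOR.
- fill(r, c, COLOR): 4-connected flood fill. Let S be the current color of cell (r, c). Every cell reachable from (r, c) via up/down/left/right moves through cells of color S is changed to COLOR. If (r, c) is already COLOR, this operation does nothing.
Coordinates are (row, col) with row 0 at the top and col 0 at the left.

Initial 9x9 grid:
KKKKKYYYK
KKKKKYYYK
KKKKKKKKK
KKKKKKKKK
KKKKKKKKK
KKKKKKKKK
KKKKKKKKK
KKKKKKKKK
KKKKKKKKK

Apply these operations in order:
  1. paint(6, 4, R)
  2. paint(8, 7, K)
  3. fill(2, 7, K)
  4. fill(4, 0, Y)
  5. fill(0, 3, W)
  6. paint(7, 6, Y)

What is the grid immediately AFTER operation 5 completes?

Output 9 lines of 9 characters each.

Answer: WWWWWWWWW
WWWWWWWWW
WWWWWWWWW
WWWWWWWWW
WWWWWWWWW
WWWWWWWWW
WWWWRWWWW
WWWWWWWWW
WWWWWWWWW

Derivation:
After op 1 paint(6,4,R):
KKKKKYYYK
KKKKKYYYK
KKKKKKKKK
KKKKKKKKK
KKKKKKKKK
KKKKKKKKK
KKKKRKKKK
KKKKKKKKK
KKKKKKKKK
After op 2 paint(8,7,K):
KKKKKYYYK
KKKKKYYYK
KKKKKKKKK
KKKKKKKKK
KKKKKKKKK
KKKKKKKKK
KKKKRKKKK
KKKKKKKKK
KKKKKKKKK
After op 3 fill(2,7,K) [0 cells changed]:
KKKKKYYYK
KKKKKYYYK
KKKKKKKKK
KKKKKKKKK
KKKKKKKKK
KKKKKKKKK
KKKKRKKKK
KKKKKKKKK
KKKKKKKKK
After op 4 fill(4,0,Y) [74 cells changed]:
YYYYYYYYY
YYYYYYYYY
YYYYYYYYY
YYYYYYYYY
YYYYYYYYY
YYYYYYYYY
YYYYRYYYY
YYYYYYYYY
YYYYYYYYY
After op 5 fill(0,3,W) [80 cells changed]:
WWWWWWWWW
WWWWWWWWW
WWWWWWWWW
WWWWWWWWW
WWWWWWWWW
WWWWWWWWW
WWWWRWWWW
WWWWWWWWW
WWWWWWWWW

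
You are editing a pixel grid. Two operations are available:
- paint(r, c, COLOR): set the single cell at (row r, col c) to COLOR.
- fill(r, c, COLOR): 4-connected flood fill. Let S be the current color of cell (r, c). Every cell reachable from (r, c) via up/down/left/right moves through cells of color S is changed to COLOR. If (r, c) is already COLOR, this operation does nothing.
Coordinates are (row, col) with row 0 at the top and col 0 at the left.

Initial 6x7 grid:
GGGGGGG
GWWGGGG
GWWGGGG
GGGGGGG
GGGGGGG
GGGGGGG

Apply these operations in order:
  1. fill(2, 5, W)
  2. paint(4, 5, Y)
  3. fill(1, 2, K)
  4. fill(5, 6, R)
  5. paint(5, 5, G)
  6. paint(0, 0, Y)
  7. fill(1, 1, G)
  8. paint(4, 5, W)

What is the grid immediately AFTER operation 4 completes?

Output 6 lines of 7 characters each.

After op 1 fill(2,5,W) [38 cells changed]:
WWWWWWW
WWWWWWW
WWWWWWW
WWWWWWW
WWWWWWW
WWWWWWW
After op 2 paint(4,5,Y):
WWWWWWW
WWWWWWW
WWWWWWW
WWWWWWW
WWWWWYW
WWWWWWW
After op 3 fill(1,2,K) [41 cells changed]:
KKKKKKK
KKKKKKK
KKKKKKK
KKKKKKK
KKKKKYK
KKKKKKK
After op 4 fill(5,6,R) [41 cells changed]:
RRRRRRR
RRRRRRR
RRRRRRR
RRRRRRR
RRRRRYR
RRRRRRR

Answer: RRRRRRR
RRRRRRR
RRRRRRR
RRRRRRR
RRRRRYR
RRRRRRR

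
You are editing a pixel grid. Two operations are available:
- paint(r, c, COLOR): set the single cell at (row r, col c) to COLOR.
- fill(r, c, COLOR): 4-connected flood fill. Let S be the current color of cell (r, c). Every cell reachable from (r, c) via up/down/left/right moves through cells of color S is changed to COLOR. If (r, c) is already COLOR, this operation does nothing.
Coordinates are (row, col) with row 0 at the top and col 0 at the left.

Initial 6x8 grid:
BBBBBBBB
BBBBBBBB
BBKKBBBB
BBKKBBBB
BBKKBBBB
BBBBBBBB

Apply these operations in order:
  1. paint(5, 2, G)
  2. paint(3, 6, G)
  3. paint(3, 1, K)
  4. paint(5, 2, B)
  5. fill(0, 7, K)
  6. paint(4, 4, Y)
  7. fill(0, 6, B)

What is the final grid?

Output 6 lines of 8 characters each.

Answer: BBBBBBBB
BBBBBBBB
BBBBBBBB
BBBBBBGB
BBBBYBBB
BBBBBBBB

Derivation:
After op 1 paint(5,2,G):
BBBBBBBB
BBBBBBBB
BBKKBBBB
BBKKBBBB
BBKKBBBB
BBGBBBBB
After op 2 paint(3,6,G):
BBBBBBBB
BBBBBBBB
BBKKBBBB
BBKKBBGB
BBKKBBBB
BBGBBBBB
After op 3 paint(3,1,K):
BBBBBBBB
BBBBBBBB
BBKKBBBB
BKKKBBGB
BBKKBBBB
BBGBBBBB
After op 4 paint(5,2,B):
BBBBBBBB
BBBBBBBB
BBKKBBBB
BKKKBBGB
BBKKBBBB
BBBBBBBB
After op 5 fill(0,7,K) [40 cells changed]:
KKKKKKKK
KKKKKKKK
KKKKKKKK
KKKKKKGK
KKKKKKKK
KKKKKKKK
After op 6 paint(4,4,Y):
KKKKKKKK
KKKKKKKK
KKKKKKKK
KKKKKKGK
KKKKYKKK
KKKKKKKK
After op 7 fill(0,6,B) [46 cells changed]:
BBBBBBBB
BBBBBBBB
BBBBBBBB
BBBBBBGB
BBBBYBBB
BBBBBBBB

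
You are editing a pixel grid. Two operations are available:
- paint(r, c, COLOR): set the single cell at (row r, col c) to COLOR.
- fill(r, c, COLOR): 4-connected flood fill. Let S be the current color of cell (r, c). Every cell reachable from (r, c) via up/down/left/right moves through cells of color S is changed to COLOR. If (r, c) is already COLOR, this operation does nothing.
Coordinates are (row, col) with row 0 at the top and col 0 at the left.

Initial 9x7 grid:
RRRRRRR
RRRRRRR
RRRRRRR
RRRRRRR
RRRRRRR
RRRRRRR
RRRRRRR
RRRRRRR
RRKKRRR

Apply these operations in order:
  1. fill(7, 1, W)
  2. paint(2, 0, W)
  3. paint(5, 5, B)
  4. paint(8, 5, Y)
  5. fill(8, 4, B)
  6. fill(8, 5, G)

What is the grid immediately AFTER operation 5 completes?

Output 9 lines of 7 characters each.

After op 1 fill(7,1,W) [61 cells changed]:
WWWWWWW
WWWWWWW
WWWWWWW
WWWWWWW
WWWWWWW
WWWWWWW
WWWWWWW
WWWWWWW
WWKKWWW
After op 2 paint(2,0,W):
WWWWWWW
WWWWWWW
WWWWWWW
WWWWWWW
WWWWWWW
WWWWWWW
WWWWWWW
WWWWWWW
WWKKWWW
After op 3 paint(5,5,B):
WWWWWWW
WWWWWWW
WWWWWWW
WWWWWWW
WWWWWWW
WWWWWBW
WWWWWWW
WWWWWWW
WWKKWWW
After op 4 paint(8,5,Y):
WWWWWWW
WWWWWWW
WWWWWWW
WWWWWWW
WWWWWWW
WWWWWBW
WWWWWWW
WWWWWWW
WWKKWYW
After op 5 fill(8,4,B) [59 cells changed]:
BBBBBBB
BBBBBBB
BBBBBBB
BBBBBBB
BBBBBBB
BBBBBBB
BBBBBBB
BBBBBBB
BBKKBYB

Answer: BBBBBBB
BBBBBBB
BBBBBBB
BBBBBBB
BBBBBBB
BBBBBBB
BBBBBBB
BBBBBBB
BBKKBYB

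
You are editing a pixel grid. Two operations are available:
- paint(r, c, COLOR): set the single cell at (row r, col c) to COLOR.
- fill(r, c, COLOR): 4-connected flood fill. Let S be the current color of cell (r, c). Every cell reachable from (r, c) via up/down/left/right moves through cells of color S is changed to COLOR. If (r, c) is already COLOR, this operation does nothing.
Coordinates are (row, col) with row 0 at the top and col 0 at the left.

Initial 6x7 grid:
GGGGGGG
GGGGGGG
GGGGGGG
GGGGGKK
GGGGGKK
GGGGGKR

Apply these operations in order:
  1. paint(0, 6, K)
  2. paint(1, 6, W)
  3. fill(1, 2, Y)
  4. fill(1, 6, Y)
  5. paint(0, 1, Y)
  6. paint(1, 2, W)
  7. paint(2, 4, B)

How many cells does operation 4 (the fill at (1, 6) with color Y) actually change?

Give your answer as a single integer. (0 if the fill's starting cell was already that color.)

After op 1 paint(0,6,K):
GGGGGGK
GGGGGGG
GGGGGGG
GGGGGKK
GGGGGKK
GGGGGKR
After op 2 paint(1,6,W):
GGGGGGK
GGGGGGW
GGGGGGG
GGGGGKK
GGGGGKK
GGGGGKR
After op 3 fill(1,2,Y) [34 cells changed]:
YYYYYYK
YYYYYYW
YYYYYYY
YYYYYKK
YYYYYKK
YYYYYKR
After op 4 fill(1,6,Y) [1 cells changed]:
YYYYYYK
YYYYYYY
YYYYYYY
YYYYYKK
YYYYYKK
YYYYYKR

Answer: 1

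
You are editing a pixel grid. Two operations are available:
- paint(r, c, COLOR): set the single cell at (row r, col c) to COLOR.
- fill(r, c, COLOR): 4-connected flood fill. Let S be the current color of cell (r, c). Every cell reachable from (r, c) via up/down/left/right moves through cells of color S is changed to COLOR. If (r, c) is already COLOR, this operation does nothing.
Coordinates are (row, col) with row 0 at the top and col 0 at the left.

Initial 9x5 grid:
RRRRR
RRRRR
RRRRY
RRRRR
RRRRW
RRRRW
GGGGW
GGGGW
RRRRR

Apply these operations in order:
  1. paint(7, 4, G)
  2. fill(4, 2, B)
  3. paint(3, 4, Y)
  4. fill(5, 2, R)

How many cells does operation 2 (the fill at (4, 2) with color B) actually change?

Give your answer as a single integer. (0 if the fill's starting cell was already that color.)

After op 1 paint(7,4,G):
RRRRR
RRRRR
RRRRY
RRRRR
RRRRW
RRRRW
GGGGW
GGGGG
RRRRR
After op 2 fill(4,2,B) [27 cells changed]:
BBBBB
BBBBB
BBBBY
BBBBB
BBBBW
BBBBW
GGGGW
GGGGG
RRRRR

Answer: 27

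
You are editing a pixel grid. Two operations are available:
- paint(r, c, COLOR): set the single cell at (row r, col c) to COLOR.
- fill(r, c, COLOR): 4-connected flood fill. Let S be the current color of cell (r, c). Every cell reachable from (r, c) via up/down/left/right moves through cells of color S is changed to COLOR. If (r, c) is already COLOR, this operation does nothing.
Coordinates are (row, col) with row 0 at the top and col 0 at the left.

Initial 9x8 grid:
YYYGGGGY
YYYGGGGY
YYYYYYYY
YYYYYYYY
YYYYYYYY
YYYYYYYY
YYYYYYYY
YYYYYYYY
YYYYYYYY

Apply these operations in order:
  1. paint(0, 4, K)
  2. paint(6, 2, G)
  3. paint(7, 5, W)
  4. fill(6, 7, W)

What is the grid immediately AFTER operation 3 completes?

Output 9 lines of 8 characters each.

Answer: YYYGKGGY
YYYGGGGY
YYYYYYYY
YYYYYYYY
YYYYYYYY
YYYYYYYY
YYGYYYYY
YYYYYWYY
YYYYYYYY

Derivation:
After op 1 paint(0,4,K):
YYYGKGGY
YYYGGGGY
YYYYYYYY
YYYYYYYY
YYYYYYYY
YYYYYYYY
YYYYYYYY
YYYYYYYY
YYYYYYYY
After op 2 paint(6,2,G):
YYYGKGGY
YYYGGGGY
YYYYYYYY
YYYYYYYY
YYYYYYYY
YYYYYYYY
YYGYYYYY
YYYYYYYY
YYYYYYYY
After op 3 paint(7,5,W):
YYYGKGGY
YYYGGGGY
YYYYYYYY
YYYYYYYY
YYYYYYYY
YYYYYYYY
YYGYYYYY
YYYYYWYY
YYYYYYYY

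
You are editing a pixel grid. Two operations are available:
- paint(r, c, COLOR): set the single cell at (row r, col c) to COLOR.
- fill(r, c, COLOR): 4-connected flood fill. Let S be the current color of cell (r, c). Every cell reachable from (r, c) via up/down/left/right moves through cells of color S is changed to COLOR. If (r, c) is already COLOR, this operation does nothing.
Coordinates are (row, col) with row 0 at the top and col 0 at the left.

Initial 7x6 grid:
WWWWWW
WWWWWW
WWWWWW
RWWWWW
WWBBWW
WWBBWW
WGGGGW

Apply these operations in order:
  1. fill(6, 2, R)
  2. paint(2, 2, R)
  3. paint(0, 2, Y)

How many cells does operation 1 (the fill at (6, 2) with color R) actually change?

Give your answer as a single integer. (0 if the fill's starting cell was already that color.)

Answer: 4

Derivation:
After op 1 fill(6,2,R) [4 cells changed]:
WWWWWW
WWWWWW
WWWWWW
RWWWWW
WWBBWW
WWBBWW
WRRRRW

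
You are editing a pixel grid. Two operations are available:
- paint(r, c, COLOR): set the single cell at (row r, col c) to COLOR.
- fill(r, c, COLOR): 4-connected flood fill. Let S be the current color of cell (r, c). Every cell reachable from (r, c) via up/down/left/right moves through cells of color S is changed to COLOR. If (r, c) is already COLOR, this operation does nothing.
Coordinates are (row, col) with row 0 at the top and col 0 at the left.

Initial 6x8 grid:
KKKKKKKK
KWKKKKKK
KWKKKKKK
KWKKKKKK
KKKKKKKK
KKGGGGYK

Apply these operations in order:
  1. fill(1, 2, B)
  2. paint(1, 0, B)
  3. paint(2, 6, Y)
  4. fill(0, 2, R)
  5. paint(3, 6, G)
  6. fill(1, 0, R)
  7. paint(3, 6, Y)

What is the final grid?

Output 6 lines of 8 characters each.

After op 1 fill(1,2,B) [40 cells changed]:
BBBBBBBB
BWBBBBBB
BWBBBBBB
BWBBBBBB
BBBBBBBB
BBGGGGYB
After op 2 paint(1,0,B):
BBBBBBBB
BWBBBBBB
BWBBBBBB
BWBBBBBB
BBBBBBBB
BBGGGGYB
After op 3 paint(2,6,Y):
BBBBBBBB
BWBBBBBB
BWBBBBYB
BWBBBBBB
BBBBBBBB
BBGGGGYB
After op 4 fill(0,2,R) [39 cells changed]:
RRRRRRRR
RWRRRRRR
RWRRRRYR
RWRRRRRR
RRRRRRRR
RRGGGGYR
After op 5 paint(3,6,G):
RRRRRRRR
RWRRRRRR
RWRRRRYR
RWRRRRGR
RRRRRRRR
RRGGGGYR
After op 6 fill(1,0,R) [0 cells changed]:
RRRRRRRR
RWRRRRRR
RWRRRRYR
RWRRRRGR
RRRRRRRR
RRGGGGYR
After op 7 paint(3,6,Y):
RRRRRRRR
RWRRRRRR
RWRRRRYR
RWRRRRYR
RRRRRRRR
RRGGGGYR

Answer: RRRRRRRR
RWRRRRRR
RWRRRRYR
RWRRRRYR
RRRRRRRR
RRGGGGYR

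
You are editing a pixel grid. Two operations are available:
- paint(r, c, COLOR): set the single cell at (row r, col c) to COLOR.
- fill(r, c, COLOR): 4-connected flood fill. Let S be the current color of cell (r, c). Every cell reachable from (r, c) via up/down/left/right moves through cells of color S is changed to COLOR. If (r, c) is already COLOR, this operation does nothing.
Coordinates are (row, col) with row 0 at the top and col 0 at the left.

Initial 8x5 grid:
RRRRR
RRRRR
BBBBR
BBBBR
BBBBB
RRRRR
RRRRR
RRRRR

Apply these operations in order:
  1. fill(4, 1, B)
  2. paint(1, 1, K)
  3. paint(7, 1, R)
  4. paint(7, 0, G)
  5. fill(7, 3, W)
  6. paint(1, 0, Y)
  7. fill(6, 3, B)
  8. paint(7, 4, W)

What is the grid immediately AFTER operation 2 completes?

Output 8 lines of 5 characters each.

After op 1 fill(4,1,B) [0 cells changed]:
RRRRR
RRRRR
BBBBR
BBBBR
BBBBB
RRRRR
RRRRR
RRRRR
After op 2 paint(1,1,K):
RRRRR
RKRRR
BBBBR
BBBBR
BBBBB
RRRRR
RRRRR
RRRRR

Answer: RRRRR
RKRRR
BBBBR
BBBBR
BBBBB
RRRRR
RRRRR
RRRRR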